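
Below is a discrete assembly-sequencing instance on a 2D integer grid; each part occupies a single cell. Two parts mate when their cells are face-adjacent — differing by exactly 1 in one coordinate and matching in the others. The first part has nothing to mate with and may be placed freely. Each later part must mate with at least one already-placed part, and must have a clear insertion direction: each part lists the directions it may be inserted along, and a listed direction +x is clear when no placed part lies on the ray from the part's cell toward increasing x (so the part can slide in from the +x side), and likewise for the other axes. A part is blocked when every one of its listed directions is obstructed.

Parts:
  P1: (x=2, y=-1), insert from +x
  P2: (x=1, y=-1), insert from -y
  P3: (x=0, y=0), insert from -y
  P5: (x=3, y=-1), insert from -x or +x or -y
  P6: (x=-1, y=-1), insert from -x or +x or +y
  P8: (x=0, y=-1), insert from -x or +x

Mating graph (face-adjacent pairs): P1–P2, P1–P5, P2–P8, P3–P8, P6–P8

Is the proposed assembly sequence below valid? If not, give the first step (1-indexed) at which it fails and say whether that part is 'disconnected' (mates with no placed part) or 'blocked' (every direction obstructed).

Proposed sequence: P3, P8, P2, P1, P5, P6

Valid

1. P3@(0, 0) [-y clear] — {P3}
2. P8@(0, -1) [-x clear] — {P3, P8}
3. P2@(1, -1) [-y clear] — {P2, P3, P8}
4. P1@(2, -1) [+x clear] — {P1, P2, P3, P8}
5. P5@(3, -1) [+x clear] — {P1, P2, P3, P5, P8}
6. P6@(-1, -1) [-x clear] — {P1, P2, P3, P5, P6, P8}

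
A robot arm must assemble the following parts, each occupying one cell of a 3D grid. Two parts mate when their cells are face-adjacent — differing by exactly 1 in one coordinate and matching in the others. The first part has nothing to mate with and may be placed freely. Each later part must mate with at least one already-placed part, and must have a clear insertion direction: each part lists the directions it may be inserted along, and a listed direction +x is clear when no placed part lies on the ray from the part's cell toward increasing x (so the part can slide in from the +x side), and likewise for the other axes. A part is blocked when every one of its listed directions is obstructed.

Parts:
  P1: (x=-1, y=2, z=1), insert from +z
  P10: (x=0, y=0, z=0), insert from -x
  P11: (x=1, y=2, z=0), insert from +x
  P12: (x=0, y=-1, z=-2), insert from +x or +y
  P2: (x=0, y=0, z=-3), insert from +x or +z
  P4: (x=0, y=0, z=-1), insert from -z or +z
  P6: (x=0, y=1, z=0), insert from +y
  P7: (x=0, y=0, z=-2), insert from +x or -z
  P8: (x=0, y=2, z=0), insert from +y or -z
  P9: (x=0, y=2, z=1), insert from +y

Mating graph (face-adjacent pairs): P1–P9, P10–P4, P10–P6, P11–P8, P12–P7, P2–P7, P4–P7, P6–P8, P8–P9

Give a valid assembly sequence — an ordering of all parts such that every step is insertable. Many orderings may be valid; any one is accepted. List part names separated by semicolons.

1. P2@(0, 0, -3) [+x clear] — {P2}
2. P7@(0, 0, -2) [+x clear] — {P2, P7}
3. P12@(0, -1, -2) [+x clear] — {P12, P2, P7}
4. P4@(0, 0, -1) [+z clear] — {P12, P2, P4, P7}
5. P10@(0, 0, 0) [-x clear] — {P10, P12, P2, P4, P7}
6. P6@(0, 1, 0) [+y clear] — {P10, P12, P2, P4, P6, P7}
7. P8@(0, 2, 0) [+y clear] — {P10, P12, P2, P4, P6, P7, P8}
8. P11@(1, 2, 0) [+x clear] — {P10, P11, P12, P2, P4, P6, P7, P8}
9. P9@(0, 2, 1) [+y clear] — {P10, P11, P12, P2, P4, P6, P7, P8, P9}
10. P1@(-1, 2, 1) [+z clear] — {P1, P10, P11, P12, P2, P4, P6, P7, P8, P9}

P2; P7; P12; P4; P10; P6; P8; P11; P9; P1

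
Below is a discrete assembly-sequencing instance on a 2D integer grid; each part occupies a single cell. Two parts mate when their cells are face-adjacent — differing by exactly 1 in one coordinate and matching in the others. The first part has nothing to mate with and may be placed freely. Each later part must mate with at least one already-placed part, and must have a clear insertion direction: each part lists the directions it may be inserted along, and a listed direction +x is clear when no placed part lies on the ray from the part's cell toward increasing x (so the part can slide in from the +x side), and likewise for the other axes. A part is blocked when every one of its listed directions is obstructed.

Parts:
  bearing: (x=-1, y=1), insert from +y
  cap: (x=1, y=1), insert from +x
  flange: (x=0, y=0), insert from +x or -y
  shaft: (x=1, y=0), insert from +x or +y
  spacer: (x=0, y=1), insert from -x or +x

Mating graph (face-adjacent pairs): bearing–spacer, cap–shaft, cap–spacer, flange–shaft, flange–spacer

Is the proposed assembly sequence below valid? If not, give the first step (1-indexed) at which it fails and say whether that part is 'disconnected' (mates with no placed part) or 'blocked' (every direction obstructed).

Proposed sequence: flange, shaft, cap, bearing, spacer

Invalid at step 4 (disconnected)

1. flange@(0, 0) [+x clear] — {flange}
2. shaft@(1, 0) [+x clear] — {flange, shaft}
3. cap@(1, 1) [+x clear] — {cap, flange, shaft}
4. bearing@(-1, 1) — no placed neighbour ⇒ disconnected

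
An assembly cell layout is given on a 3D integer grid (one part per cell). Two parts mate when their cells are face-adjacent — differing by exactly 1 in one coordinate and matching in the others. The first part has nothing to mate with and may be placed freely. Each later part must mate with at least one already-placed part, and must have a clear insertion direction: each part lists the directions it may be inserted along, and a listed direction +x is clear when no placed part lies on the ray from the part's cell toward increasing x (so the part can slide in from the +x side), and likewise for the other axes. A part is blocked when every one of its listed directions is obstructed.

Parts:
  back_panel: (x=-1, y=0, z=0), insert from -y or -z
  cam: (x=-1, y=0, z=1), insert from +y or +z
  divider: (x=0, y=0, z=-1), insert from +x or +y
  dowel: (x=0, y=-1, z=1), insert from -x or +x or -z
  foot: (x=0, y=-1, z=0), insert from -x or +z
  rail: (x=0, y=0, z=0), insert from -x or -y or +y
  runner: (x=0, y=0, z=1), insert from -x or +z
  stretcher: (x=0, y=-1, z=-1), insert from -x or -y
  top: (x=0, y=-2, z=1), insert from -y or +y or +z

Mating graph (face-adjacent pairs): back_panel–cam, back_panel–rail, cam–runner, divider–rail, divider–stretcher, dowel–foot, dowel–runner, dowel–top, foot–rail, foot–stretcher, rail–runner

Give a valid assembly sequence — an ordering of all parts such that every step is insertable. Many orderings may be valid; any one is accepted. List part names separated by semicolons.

stretcher; divider; rail; back_panel; runner; dowel; top; foot; cam

1. stretcher@(0, -1, -1) [-x clear] — {stretcher}
2. divider@(0, 0, -1) [+x clear] — {divider, stretcher}
3. rail@(0, 0, 0) [-x clear] — {divider, rail, stretcher}
4. back_panel@(-1, 0, 0) [-y clear] — {back_panel, divider, rail, stretcher}
5. runner@(0, 0, 1) [-x clear] — {back_panel, divider, rail, runner, stretcher}
6. dowel@(0, -1, 1) [-x clear] — {back_panel, divider, dowel, rail, runner, stretcher}
7. top@(0, -2, 1) [-y clear] — {back_panel, divider, dowel, rail, runner, stretcher, top}
8. foot@(0, -1, 0) [-x clear] — {back_panel, divider, dowel, foot, rail, runner, stretcher, top}
9. cam@(-1, 0, 1) [+y clear] — {back_panel, cam, divider, dowel, foot, rail, runner, stretcher, top}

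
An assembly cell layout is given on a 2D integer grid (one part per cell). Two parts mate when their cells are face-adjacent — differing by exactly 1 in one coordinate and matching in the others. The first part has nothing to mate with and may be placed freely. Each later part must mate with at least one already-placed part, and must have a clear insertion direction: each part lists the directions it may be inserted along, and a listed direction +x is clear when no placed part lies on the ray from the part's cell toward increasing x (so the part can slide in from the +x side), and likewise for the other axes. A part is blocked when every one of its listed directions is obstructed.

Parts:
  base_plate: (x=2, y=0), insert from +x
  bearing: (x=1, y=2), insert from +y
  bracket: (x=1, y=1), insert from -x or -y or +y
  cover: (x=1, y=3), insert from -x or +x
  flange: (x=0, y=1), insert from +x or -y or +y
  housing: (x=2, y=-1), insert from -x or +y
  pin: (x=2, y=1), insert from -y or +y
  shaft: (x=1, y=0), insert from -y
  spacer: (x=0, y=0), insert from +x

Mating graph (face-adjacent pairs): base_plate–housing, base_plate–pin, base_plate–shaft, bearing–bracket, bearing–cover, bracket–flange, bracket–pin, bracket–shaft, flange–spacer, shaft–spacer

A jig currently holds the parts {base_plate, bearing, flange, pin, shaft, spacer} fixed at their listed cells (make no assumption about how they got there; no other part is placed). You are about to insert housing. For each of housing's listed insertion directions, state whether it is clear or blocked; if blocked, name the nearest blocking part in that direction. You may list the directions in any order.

-x: ray from housing(2, -1) has no placed part ⇒ clear
+y: nearest on ray is base_plate@(2, 0) ⇒ blocked

+y: blocked by base_plate; -x: clear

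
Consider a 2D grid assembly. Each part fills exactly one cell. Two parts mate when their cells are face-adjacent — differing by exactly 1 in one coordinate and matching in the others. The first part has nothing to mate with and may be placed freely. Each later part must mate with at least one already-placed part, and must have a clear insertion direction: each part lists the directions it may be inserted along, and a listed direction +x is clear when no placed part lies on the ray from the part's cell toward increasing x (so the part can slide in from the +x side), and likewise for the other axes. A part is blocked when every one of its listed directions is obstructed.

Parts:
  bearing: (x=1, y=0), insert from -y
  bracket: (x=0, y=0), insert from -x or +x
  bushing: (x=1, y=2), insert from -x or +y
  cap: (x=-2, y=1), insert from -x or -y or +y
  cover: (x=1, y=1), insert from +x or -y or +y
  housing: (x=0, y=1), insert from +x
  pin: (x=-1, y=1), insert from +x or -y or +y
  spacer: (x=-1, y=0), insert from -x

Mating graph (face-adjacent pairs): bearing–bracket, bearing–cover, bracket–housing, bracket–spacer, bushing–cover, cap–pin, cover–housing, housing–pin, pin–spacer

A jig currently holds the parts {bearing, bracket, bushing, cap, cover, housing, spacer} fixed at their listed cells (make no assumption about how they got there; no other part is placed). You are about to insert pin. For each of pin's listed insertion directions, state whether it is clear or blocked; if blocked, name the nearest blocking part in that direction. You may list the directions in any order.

+x: blocked by housing; +y: clear; -y: blocked by spacer

+x: nearest on ray is housing@(0, 1) ⇒ blocked
-y: nearest on ray is spacer@(-1, 0) ⇒ blocked
+y: ray from pin(-1, 1) has no placed part ⇒ clear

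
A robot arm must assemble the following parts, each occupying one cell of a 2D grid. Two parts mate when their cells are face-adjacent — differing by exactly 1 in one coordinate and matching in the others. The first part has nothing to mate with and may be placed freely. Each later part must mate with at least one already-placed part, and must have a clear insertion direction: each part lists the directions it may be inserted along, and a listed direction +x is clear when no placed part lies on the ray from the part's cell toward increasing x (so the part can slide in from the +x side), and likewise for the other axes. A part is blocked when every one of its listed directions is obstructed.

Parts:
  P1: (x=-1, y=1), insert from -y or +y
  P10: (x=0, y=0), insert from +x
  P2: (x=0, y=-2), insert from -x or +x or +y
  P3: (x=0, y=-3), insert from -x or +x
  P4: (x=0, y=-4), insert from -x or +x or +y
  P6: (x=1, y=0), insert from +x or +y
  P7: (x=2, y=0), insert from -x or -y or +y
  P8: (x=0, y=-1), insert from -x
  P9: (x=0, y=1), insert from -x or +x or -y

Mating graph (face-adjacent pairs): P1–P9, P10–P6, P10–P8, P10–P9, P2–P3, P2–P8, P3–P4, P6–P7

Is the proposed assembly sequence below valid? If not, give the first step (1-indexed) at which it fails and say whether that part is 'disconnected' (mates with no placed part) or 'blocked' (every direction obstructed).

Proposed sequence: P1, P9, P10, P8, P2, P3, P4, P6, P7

1. P1@(-1, 1) [-y clear] — {P1}
2. P9@(0, 1) [+x clear] — {P1, P9}
3. P10@(0, 0) [+x clear] — {P1, P10, P9}
4. P8@(0, -1) [-x clear] — {P1, P10, P8, P9}
5. P2@(0, -2) [-x clear] — {P1, P10, P2, P8, P9}
6. P3@(0, -3) [-x clear] — {P1, P10, P2, P3, P8, P9}
7. P4@(0, -4) [-x clear] — {P1, P10, P2, P3, P4, P8, P9}
8. P6@(1, 0) [+x clear] — {P1, P10, P2, P3, P4, P6, P8, P9}
9. P7@(2, 0) [-y clear] — {P1, P10, P2, P3, P4, P6, P7, P8, P9}

Valid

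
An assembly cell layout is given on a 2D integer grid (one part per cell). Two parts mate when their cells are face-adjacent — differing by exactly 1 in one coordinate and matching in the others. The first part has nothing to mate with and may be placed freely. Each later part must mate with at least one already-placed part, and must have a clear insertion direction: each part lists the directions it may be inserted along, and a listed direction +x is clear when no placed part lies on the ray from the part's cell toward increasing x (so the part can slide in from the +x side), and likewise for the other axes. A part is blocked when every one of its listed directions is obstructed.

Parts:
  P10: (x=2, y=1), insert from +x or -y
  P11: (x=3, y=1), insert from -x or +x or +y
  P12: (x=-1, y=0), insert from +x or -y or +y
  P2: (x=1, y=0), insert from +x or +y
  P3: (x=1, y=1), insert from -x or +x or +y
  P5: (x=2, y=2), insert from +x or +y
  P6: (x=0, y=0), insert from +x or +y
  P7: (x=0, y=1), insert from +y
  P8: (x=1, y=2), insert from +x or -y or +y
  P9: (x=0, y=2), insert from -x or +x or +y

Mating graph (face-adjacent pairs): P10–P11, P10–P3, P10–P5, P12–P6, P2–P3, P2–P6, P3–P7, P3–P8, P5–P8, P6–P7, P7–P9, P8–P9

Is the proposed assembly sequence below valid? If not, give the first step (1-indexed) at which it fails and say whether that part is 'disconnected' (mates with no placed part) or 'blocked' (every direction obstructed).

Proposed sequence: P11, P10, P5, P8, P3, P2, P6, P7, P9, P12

Valid

1. P11@(3, 1) [-x clear] — {P11}
2. P10@(2, 1) [-y clear] — {P10, P11}
3. P5@(2, 2) [+x clear] — {P10, P11, P5}
4. P8@(1, 2) [-y clear] — {P10, P11, P5, P8}
5. P3@(1, 1) [-x clear] — {P10, P11, P3, P5, P8}
6. P2@(1, 0) [+x clear] — {P10, P11, P2, P3, P5, P8}
7. P6@(0, 0) [+y clear] — {P10, P11, P2, P3, P5, P6, P8}
8. P7@(0, 1) [+y clear] — {P10, P11, P2, P3, P5, P6, P7, P8}
9. P9@(0, 2) [-x clear] — {P10, P11, P2, P3, P5, P6, P7, P8, P9}
10. P12@(-1, 0) [-y clear] — {P10, P11, P12, P2, P3, P5, P6, P7, P8, P9}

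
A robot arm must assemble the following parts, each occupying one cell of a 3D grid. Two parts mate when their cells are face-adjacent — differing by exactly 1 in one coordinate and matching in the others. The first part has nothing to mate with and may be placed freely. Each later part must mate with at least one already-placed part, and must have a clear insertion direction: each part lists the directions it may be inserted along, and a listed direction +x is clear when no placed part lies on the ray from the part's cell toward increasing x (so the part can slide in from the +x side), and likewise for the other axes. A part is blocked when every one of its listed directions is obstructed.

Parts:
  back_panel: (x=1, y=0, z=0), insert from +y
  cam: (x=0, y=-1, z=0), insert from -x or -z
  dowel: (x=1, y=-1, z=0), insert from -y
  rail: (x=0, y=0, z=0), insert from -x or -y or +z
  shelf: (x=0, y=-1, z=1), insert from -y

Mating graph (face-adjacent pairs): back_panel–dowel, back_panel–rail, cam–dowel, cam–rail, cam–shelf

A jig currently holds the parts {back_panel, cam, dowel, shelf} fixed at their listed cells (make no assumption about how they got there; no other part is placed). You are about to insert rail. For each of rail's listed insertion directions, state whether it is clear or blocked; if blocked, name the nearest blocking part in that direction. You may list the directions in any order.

-x: ray from rail(0, 0, 0) has no placed part ⇒ clear
-y: nearest on ray is cam@(0, -1, 0) ⇒ blocked
+z: ray from rail(0, 0, 0) has no placed part ⇒ clear

+z: clear; -x: clear; -y: blocked by cam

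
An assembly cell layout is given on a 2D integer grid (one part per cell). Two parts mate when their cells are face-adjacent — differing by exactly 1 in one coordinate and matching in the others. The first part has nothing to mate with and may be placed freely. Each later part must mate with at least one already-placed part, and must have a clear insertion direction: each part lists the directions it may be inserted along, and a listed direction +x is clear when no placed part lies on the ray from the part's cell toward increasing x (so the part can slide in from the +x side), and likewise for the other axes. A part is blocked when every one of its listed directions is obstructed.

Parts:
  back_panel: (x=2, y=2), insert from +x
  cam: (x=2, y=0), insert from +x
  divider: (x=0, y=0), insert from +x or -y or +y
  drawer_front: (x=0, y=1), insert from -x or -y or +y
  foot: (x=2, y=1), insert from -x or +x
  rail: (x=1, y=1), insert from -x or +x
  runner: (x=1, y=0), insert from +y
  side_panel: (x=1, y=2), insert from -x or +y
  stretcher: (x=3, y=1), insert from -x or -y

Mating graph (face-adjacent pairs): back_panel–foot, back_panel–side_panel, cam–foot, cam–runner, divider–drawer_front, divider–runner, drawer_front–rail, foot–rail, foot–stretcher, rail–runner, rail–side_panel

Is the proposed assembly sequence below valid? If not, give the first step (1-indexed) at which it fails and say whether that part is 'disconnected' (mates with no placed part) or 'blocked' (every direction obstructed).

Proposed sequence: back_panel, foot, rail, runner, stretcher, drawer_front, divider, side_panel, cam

Invalid at step 4 (blocked)

1. back_panel@(2, 2) [+x clear] — {back_panel}
2. foot@(2, 1) [-x clear] — {back_panel, foot}
3. rail@(1, 1) [-x clear] — {back_panel, foot, rail}
4. runner@(1, 0) — +y all obstructed ⇒ blocked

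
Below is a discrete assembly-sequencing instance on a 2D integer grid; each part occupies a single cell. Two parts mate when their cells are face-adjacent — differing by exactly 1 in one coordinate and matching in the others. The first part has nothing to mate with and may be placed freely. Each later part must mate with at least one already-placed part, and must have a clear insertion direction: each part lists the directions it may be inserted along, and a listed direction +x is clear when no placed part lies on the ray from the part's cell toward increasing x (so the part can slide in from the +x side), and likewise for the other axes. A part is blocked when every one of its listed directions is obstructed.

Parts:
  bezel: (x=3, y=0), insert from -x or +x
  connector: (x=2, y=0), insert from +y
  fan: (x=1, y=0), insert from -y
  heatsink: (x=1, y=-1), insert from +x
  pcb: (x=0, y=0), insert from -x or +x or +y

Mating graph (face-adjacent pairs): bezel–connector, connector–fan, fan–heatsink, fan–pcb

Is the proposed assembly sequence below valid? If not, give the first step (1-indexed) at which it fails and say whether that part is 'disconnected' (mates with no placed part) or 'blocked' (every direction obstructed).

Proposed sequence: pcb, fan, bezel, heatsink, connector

1. pcb@(0, 0) [-x clear] — {pcb}
2. fan@(1, 0) [-y clear] — {fan, pcb}
3. bezel@(3, 0) — no placed neighbour ⇒ disconnected

Invalid at step 3 (disconnected)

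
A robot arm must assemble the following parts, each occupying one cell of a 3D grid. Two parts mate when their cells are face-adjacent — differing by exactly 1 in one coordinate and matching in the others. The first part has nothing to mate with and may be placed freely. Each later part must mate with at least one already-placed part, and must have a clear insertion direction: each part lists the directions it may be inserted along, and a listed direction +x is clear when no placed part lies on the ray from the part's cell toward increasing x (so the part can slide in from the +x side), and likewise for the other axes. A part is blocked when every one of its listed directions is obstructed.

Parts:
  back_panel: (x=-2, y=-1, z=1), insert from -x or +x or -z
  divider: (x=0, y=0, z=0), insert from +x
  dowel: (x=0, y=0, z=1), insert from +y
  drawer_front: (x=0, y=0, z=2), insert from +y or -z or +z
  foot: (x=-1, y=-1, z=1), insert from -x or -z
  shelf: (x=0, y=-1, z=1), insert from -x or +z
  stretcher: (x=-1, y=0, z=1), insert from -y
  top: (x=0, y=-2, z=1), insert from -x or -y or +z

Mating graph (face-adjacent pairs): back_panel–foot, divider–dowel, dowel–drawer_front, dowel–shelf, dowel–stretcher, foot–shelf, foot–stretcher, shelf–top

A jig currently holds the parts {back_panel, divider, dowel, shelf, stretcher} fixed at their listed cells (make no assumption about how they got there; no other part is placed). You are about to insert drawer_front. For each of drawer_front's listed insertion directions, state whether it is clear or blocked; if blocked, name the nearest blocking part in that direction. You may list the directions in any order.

+y: ray from drawer_front(0, 0, 2) has no placed part ⇒ clear
-z: nearest on ray is dowel@(0, 0, 1) ⇒ blocked
+z: ray from drawer_front(0, 0, 2) has no placed part ⇒ clear

+y: clear; +z: clear; -z: blocked by dowel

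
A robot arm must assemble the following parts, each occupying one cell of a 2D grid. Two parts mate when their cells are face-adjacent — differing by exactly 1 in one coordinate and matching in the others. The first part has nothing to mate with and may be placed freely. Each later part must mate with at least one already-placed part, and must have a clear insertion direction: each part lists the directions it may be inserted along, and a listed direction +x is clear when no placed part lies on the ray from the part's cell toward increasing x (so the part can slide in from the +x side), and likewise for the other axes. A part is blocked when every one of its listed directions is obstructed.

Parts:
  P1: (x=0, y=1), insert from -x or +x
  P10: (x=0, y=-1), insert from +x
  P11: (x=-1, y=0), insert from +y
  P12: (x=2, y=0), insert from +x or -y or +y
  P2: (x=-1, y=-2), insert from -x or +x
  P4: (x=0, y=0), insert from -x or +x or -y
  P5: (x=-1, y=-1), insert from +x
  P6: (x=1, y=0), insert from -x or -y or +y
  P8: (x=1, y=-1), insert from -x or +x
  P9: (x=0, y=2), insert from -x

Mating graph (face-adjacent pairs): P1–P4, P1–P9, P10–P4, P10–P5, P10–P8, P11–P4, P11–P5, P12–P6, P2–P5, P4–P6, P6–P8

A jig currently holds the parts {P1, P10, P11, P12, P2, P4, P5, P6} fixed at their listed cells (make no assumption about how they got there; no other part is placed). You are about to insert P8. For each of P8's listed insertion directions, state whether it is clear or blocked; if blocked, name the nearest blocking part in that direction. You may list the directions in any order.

+x: clear; -x: blocked by P10

-x: nearest on ray is P10@(0, -1) ⇒ blocked
+x: ray from P8(1, -1) has no placed part ⇒ clear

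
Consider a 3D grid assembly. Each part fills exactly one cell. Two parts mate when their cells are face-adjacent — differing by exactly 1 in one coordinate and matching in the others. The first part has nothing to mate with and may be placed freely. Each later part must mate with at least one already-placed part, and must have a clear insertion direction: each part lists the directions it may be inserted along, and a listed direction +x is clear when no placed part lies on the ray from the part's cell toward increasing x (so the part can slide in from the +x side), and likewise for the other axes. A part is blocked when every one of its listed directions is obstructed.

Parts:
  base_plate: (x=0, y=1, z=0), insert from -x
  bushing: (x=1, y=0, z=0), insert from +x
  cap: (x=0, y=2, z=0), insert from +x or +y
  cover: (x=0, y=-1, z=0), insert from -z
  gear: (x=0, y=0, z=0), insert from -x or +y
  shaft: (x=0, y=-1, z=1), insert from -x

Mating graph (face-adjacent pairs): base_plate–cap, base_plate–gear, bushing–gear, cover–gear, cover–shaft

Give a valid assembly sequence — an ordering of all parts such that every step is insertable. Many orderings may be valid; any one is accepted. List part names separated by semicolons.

bushing; gear; base_plate; cap; cover; shaft

1. bushing@(1, 0, 0) [+x clear] — {bushing}
2. gear@(0, 0, 0) [-x clear] — {bushing, gear}
3. base_plate@(0, 1, 0) [-x clear] — {base_plate, bushing, gear}
4. cap@(0, 2, 0) [+x clear] — {base_plate, bushing, cap, gear}
5. cover@(0, -1, 0) [-z clear] — {base_plate, bushing, cap, cover, gear}
6. shaft@(0, -1, 1) [-x clear] — {base_plate, bushing, cap, cover, gear, shaft}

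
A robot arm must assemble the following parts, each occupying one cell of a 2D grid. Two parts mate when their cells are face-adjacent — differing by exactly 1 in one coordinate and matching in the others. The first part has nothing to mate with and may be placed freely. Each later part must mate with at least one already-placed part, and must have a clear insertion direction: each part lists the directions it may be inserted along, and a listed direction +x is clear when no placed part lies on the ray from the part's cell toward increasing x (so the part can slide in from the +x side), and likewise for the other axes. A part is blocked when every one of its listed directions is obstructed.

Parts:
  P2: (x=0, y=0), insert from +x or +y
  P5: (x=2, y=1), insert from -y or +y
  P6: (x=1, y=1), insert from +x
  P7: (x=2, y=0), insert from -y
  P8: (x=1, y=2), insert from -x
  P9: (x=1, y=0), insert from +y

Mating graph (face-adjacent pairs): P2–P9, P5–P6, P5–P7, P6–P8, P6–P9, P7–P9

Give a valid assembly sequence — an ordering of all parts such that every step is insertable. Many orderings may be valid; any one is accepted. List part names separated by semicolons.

1. P7@(2, 0) [-y clear] — {P7}
2. P9@(1, 0) [+y clear] — {P7, P9}
3. P2@(0, 0) [+y clear] — {P2, P7, P9}
4. P6@(1, 1) [+x clear] — {P2, P6, P7, P9}
5. P8@(1, 2) [-x clear] — {P2, P6, P7, P8, P9}
6. P5@(2, 1) [+y clear] — {P2, P5, P6, P7, P8, P9}

P7; P9; P2; P6; P8; P5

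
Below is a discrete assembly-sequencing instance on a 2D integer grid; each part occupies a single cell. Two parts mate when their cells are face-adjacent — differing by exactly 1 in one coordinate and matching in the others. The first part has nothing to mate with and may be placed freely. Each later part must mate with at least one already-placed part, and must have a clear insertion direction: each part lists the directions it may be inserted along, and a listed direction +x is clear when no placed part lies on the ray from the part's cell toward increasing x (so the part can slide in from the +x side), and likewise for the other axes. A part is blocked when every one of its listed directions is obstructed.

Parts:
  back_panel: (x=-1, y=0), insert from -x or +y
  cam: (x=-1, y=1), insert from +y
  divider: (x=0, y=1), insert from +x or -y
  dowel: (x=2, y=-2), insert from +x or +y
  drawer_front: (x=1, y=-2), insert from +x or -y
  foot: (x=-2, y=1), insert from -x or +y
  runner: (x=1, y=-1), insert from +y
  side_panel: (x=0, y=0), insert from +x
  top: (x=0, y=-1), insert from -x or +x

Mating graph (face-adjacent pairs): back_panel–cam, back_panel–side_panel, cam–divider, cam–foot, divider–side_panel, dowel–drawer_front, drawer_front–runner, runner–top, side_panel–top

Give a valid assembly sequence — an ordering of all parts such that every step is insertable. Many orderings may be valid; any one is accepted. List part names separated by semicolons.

dowel; drawer_front; runner; top; side_panel; divider; cam; foot; back_panel

1. dowel@(2, -2) [+x clear] — {dowel}
2. drawer_front@(1, -2) [-y clear] — {dowel, drawer_front}
3. runner@(1, -1) [+y clear] — {dowel, drawer_front, runner}
4. top@(0, -1) [-x clear] — {dowel, drawer_front, runner, top}
5. side_panel@(0, 0) [+x clear] — {dowel, drawer_front, runner, side_panel, top}
6. divider@(0, 1) [+x clear] — {divider, dowel, drawer_front, runner, side_panel, top}
7. cam@(-1, 1) [+y clear] — {cam, divider, dowel, drawer_front, runner, side_panel, top}
8. foot@(-2, 1) [-x clear] — {cam, divider, dowel, drawer_front, foot, runner, side_panel, top}
9. back_panel@(-1, 0) [-x clear] — {back_panel, cam, divider, dowel, drawer_front, foot, runner, side_panel, top}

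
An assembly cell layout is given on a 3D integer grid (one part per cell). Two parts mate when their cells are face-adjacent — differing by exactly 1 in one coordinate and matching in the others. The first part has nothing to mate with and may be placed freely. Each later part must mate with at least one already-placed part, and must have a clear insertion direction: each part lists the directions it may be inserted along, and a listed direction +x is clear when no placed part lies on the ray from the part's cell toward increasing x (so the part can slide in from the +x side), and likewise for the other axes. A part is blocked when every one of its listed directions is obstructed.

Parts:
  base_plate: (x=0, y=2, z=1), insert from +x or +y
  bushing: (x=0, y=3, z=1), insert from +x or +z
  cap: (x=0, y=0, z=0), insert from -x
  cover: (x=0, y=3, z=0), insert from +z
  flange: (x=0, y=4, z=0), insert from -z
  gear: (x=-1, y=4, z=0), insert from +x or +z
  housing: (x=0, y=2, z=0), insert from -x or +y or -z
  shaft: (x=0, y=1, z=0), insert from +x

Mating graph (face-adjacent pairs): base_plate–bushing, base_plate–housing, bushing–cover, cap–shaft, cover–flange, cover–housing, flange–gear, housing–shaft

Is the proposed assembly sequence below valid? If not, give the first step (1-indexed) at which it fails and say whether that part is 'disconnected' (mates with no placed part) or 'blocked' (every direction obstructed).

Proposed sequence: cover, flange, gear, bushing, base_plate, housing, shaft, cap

Valid

1. cover@(0, 3, 0) [+z clear] — {cover}
2. flange@(0, 4, 0) [-z clear] — {cover, flange}
3. gear@(-1, 4, 0) [+z clear] — {cover, flange, gear}
4. bushing@(0, 3, 1) [+x clear] — {bushing, cover, flange, gear}
5. base_plate@(0, 2, 1) [+x clear] — {base_plate, bushing, cover, flange, gear}
6. housing@(0, 2, 0) [-x clear] — {base_plate, bushing, cover, flange, gear, housing}
7. shaft@(0, 1, 0) [+x clear] — {base_plate, bushing, cover, flange, gear, housing, shaft}
8. cap@(0, 0, 0) [-x clear] — {base_plate, bushing, cap, cover, flange, gear, housing, shaft}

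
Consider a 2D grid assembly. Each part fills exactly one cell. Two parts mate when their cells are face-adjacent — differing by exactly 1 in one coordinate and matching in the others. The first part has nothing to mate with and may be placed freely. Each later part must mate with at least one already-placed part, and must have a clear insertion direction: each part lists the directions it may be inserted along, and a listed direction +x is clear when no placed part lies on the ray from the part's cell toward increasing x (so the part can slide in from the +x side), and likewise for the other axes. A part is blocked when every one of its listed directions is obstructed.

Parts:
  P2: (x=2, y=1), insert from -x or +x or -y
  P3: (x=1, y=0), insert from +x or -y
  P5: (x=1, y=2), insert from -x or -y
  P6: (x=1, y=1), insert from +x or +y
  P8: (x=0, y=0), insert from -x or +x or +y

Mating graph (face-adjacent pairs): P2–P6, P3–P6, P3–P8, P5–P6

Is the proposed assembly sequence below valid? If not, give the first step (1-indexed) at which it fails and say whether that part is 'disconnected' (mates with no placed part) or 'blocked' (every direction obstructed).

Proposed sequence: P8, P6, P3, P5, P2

Invalid at step 2 (disconnected)

1. P8@(0, 0) [-x clear] — {P8}
2. P6@(1, 1) — no placed neighbour ⇒ disconnected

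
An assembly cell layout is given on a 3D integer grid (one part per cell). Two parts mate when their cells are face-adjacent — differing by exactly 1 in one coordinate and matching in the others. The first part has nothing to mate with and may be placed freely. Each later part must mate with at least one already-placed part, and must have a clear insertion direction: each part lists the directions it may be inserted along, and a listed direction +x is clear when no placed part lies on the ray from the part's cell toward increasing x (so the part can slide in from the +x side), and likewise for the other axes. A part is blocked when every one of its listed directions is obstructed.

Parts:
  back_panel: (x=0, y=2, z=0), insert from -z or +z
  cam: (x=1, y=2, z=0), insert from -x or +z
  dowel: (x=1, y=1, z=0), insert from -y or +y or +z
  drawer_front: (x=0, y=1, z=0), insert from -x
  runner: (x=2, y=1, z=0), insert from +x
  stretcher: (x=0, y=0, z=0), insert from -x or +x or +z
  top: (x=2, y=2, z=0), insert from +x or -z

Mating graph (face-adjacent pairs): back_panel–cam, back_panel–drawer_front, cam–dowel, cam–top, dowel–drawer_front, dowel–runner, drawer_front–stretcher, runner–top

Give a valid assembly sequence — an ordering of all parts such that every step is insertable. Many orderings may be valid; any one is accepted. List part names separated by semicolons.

cam; back_panel; drawer_front; dowel; top; stretcher; runner

1. cam@(1, 2, 0) [-x clear] — {cam}
2. back_panel@(0, 2, 0) [-z clear] — {back_panel, cam}
3. drawer_front@(0, 1, 0) [-x clear] — {back_panel, cam, drawer_front}
4. dowel@(1, 1, 0) [-y clear] — {back_panel, cam, dowel, drawer_front}
5. top@(2, 2, 0) [+x clear] — {back_panel, cam, dowel, drawer_front, top}
6. stretcher@(0, 0, 0) [-x clear] — {back_panel, cam, dowel, drawer_front, stretcher, top}
7. runner@(2, 1, 0) [+x clear] — {back_panel, cam, dowel, drawer_front, runner, stretcher, top}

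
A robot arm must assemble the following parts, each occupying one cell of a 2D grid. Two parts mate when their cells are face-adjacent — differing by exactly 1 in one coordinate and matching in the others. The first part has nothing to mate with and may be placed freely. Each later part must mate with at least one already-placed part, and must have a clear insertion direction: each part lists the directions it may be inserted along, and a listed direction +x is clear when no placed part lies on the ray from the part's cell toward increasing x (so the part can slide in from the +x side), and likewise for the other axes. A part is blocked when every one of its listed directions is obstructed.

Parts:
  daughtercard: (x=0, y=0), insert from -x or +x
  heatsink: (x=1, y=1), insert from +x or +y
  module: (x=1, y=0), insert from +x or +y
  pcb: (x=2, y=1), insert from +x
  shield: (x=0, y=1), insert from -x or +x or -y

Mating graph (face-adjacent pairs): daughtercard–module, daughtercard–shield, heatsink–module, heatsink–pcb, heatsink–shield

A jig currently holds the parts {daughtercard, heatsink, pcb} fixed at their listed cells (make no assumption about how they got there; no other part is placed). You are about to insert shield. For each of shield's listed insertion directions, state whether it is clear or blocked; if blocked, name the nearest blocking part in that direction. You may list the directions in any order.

+x: blocked by heatsink; -x: clear; -y: blocked by daughtercard

-x: ray from shield(0, 1) has no placed part ⇒ clear
+x: nearest on ray is heatsink@(1, 1) ⇒ blocked
-y: nearest on ray is daughtercard@(0, 0) ⇒ blocked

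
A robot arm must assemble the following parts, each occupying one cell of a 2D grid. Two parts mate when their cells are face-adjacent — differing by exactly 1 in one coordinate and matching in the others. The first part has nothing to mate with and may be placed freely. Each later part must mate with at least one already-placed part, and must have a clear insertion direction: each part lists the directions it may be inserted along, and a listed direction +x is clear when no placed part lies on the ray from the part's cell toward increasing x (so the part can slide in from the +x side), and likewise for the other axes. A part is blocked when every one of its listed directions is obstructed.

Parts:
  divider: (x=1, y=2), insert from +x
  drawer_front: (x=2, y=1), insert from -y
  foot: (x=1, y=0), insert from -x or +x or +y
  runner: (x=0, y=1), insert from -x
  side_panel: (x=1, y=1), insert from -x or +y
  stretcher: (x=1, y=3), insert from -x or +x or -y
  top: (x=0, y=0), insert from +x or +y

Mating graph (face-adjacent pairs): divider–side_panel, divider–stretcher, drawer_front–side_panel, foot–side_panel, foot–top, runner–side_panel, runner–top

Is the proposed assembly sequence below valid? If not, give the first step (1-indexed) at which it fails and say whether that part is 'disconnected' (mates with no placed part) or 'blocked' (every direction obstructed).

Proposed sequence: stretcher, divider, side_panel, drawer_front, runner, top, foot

1. stretcher@(1, 3) [-x clear] — {stretcher}
2. divider@(1, 2) [+x clear] — {divider, stretcher}
3. side_panel@(1, 1) [-x clear] — {divider, side_panel, stretcher}
4. drawer_front@(2, 1) [-y clear] — {divider, drawer_front, side_panel, stretcher}
5. runner@(0, 1) [-x clear] — {divider, drawer_front, runner, side_panel, stretcher}
6. top@(0, 0) [+x clear] — {divider, drawer_front, runner, side_panel, stretcher, top}
7. foot@(1, 0) [+x clear] — {divider, drawer_front, foot, runner, side_panel, stretcher, top}

Valid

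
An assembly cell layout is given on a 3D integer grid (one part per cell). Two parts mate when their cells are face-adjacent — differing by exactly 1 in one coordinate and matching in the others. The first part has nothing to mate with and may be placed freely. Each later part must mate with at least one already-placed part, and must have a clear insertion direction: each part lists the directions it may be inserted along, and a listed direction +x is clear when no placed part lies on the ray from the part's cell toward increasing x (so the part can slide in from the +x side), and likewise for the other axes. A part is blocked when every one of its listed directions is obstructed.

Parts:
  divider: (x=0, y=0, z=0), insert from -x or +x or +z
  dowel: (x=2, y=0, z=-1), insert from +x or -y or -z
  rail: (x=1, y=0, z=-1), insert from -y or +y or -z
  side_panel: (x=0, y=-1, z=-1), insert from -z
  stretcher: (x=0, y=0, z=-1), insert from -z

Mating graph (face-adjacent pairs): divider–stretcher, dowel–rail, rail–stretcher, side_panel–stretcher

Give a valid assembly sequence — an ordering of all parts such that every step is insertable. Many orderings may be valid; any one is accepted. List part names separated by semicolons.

stretcher; divider; rail; dowel; side_panel

1. stretcher@(0, 0, -1) [-z clear] — {stretcher}
2. divider@(0, 0, 0) [-x clear] — {divider, stretcher}
3. rail@(1, 0, -1) [-y clear] — {divider, rail, stretcher}
4. dowel@(2, 0, -1) [+x clear] — {divider, dowel, rail, stretcher}
5. side_panel@(0, -1, -1) [-z clear] — {divider, dowel, rail, side_panel, stretcher}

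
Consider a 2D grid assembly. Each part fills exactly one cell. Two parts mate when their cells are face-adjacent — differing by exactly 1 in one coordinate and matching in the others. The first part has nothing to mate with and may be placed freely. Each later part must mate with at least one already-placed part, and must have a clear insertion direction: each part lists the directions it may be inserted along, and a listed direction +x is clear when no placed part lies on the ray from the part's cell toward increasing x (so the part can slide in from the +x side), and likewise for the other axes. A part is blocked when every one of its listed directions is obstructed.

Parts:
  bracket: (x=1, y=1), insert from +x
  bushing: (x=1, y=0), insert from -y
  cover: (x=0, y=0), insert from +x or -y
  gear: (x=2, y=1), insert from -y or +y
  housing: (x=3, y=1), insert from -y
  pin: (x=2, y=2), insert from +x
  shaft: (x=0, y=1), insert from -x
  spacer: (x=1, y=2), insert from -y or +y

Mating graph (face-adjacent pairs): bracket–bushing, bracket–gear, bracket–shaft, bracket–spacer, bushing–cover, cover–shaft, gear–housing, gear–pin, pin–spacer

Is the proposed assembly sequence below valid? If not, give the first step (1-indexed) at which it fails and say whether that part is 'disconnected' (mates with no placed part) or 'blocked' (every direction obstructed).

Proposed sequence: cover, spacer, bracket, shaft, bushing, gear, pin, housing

1. cover@(0, 0) [+x clear] — {cover}
2. spacer@(1, 2) — no placed neighbour ⇒ disconnected

Invalid at step 2 (disconnected)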